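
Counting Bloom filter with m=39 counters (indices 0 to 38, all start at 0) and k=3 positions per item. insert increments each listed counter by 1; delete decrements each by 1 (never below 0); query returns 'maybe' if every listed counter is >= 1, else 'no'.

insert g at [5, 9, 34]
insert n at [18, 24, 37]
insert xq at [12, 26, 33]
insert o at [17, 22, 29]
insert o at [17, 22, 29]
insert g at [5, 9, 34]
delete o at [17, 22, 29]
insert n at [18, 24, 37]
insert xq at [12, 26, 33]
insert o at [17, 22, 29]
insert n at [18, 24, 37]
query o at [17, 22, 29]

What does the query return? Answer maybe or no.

Answer: maybe

Derivation:
Step 1: insert g at [5, 9, 34] -> counters=[0,0,0,0,0,1,0,0,0,1,0,0,0,0,0,0,0,0,0,0,0,0,0,0,0,0,0,0,0,0,0,0,0,0,1,0,0,0,0]
Step 2: insert n at [18, 24, 37] -> counters=[0,0,0,0,0,1,0,0,0,1,0,0,0,0,0,0,0,0,1,0,0,0,0,0,1,0,0,0,0,0,0,0,0,0,1,0,0,1,0]
Step 3: insert xq at [12, 26, 33] -> counters=[0,0,0,0,0,1,0,0,0,1,0,0,1,0,0,0,0,0,1,0,0,0,0,0,1,0,1,0,0,0,0,0,0,1,1,0,0,1,0]
Step 4: insert o at [17, 22, 29] -> counters=[0,0,0,0,0,1,0,0,0,1,0,0,1,0,0,0,0,1,1,0,0,0,1,0,1,0,1,0,0,1,0,0,0,1,1,0,0,1,0]
Step 5: insert o at [17, 22, 29] -> counters=[0,0,0,0,0,1,0,0,0,1,0,0,1,0,0,0,0,2,1,0,0,0,2,0,1,0,1,0,0,2,0,0,0,1,1,0,0,1,0]
Step 6: insert g at [5, 9, 34] -> counters=[0,0,0,0,0,2,0,0,0,2,0,0,1,0,0,0,0,2,1,0,0,0,2,0,1,0,1,0,0,2,0,0,0,1,2,0,0,1,0]
Step 7: delete o at [17, 22, 29] -> counters=[0,0,0,0,0,2,0,0,0,2,0,0,1,0,0,0,0,1,1,0,0,0,1,0,1,0,1,0,0,1,0,0,0,1,2,0,0,1,0]
Step 8: insert n at [18, 24, 37] -> counters=[0,0,0,0,0,2,0,0,0,2,0,0,1,0,0,0,0,1,2,0,0,0,1,0,2,0,1,0,0,1,0,0,0,1,2,0,0,2,0]
Step 9: insert xq at [12, 26, 33] -> counters=[0,0,0,0,0,2,0,0,0,2,0,0,2,0,0,0,0,1,2,0,0,0,1,0,2,0,2,0,0,1,0,0,0,2,2,0,0,2,0]
Step 10: insert o at [17, 22, 29] -> counters=[0,0,0,0,0,2,0,0,0,2,0,0,2,0,0,0,0,2,2,0,0,0,2,0,2,0,2,0,0,2,0,0,0,2,2,0,0,2,0]
Step 11: insert n at [18, 24, 37] -> counters=[0,0,0,0,0,2,0,0,0,2,0,0,2,0,0,0,0,2,3,0,0,0,2,0,3,0,2,0,0,2,0,0,0,2,2,0,0,3,0]
Query o: check counters[17]=2 counters[22]=2 counters[29]=2 -> maybe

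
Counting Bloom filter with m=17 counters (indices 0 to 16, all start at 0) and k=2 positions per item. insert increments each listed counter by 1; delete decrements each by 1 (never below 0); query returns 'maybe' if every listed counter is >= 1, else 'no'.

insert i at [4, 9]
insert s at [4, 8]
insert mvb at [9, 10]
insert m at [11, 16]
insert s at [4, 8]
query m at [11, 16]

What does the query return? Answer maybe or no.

Answer: maybe

Derivation:
Step 1: insert i at [4, 9] -> counters=[0,0,0,0,1,0,0,0,0,1,0,0,0,0,0,0,0]
Step 2: insert s at [4, 8] -> counters=[0,0,0,0,2,0,0,0,1,1,0,0,0,0,0,0,0]
Step 3: insert mvb at [9, 10] -> counters=[0,0,0,0,2,0,0,0,1,2,1,0,0,0,0,0,0]
Step 4: insert m at [11, 16] -> counters=[0,0,0,0,2,0,0,0,1,2,1,1,0,0,0,0,1]
Step 5: insert s at [4, 8] -> counters=[0,0,0,0,3,0,0,0,2,2,1,1,0,0,0,0,1]
Query m: check counters[11]=1 counters[16]=1 -> maybe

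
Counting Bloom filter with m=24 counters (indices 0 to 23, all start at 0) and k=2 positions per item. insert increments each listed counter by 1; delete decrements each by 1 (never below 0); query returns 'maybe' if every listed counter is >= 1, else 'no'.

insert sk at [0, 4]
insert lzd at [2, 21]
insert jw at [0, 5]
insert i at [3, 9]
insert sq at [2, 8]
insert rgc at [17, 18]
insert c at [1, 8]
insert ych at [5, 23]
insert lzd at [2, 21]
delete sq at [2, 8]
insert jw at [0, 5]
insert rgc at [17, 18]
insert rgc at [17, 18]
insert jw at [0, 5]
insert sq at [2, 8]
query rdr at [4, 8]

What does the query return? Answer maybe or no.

Step 1: insert sk at [0, 4] -> counters=[1,0,0,0,1,0,0,0,0,0,0,0,0,0,0,0,0,0,0,0,0,0,0,0]
Step 2: insert lzd at [2, 21] -> counters=[1,0,1,0,1,0,0,0,0,0,0,0,0,0,0,0,0,0,0,0,0,1,0,0]
Step 3: insert jw at [0, 5] -> counters=[2,0,1,0,1,1,0,0,0,0,0,0,0,0,0,0,0,0,0,0,0,1,0,0]
Step 4: insert i at [3, 9] -> counters=[2,0,1,1,1,1,0,0,0,1,0,0,0,0,0,0,0,0,0,0,0,1,0,0]
Step 5: insert sq at [2, 8] -> counters=[2,0,2,1,1,1,0,0,1,1,0,0,0,0,0,0,0,0,0,0,0,1,0,0]
Step 6: insert rgc at [17, 18] -> counters=[2,0,2,1,1,1,0,0,1,1,0,0,0,0,0,0,0,1,1,0,0,1,0,0]
Step 7: insert c at [1, 8] -> counters=[2,1,2,1,1,1,0,0,2,1,0,0,0,0,0,0,0,1,1,0,0,1,0,0]
Step 8: insert ych at [5, 23] -> counters=[2,1,2,1,1,2,0,0,2,1,0,0,0,0,0,0,0,1,1,0,0,1,0,1]
Step 9: insert lzd at [2, 21] -> counters=[2,1,3,1,1,2,0,0,2,1,0,0,0,0,0,0,0,1,1,0,0,2,0,1]
Step 10: delete sq at [2, 8] -> counters=[2,1,2,1,1,2,0,0,1,1,0,0,0,0,0,0,0,1,1,0,0,2,0,1]
Step 11: insert jw at [0, 5] -> counters=[3,1,2,1,1,3,0,0,1,1,0,0,0,0,0,0,0,1,1,0,0,2,0,1]
Step 12: insert rgc at [17, 18] -> counters=[3,1,2,1,1,3,0,0,1,1,0,0,0,0,0,0,0,2,2,0,0,2,0,1]
Step 13: insert rgc at [17, 18] -> counters=[3,1,2,1,1,3,0,0,1,1,0,0,0,0,0,0,0,3,3,0,0,2,0,1]
Step 14: insert jw at [0, 5] -> counters=[4,1,2,1,1,4,0,0,1,1,0,0,0,0,0,0,0,3,3,0,0,2,0,1]
Step 15: insert sq at [2, 8] -> counters=[4,1,3,1,1,4,0,0,2,1,0,0,0,0,0,0,0,3,3,0,0,2,0,1]
Query rdr: check counters[4]=1 counters[8]=2 -> maybe

Answer: maybe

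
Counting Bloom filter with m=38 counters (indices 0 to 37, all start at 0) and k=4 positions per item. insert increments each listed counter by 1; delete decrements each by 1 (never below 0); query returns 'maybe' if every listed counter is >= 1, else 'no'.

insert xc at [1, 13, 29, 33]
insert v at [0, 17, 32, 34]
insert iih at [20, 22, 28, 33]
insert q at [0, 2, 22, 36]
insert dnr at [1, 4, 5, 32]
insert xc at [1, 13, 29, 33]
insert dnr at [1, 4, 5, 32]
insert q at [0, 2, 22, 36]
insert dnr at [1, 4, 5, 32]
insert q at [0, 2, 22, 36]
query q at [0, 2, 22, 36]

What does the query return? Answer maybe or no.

Step 1: insert xc at [1, 13, 29, 33] -> counters=[0,1,0,0,0,0,0,0,0,0,0,0,0,1,0,0,0,0,0,0,0,0,0,0,0,0,0,0,0,1,0,0,0,1,0,0,0,0]
Step 2: insert v at [0, 17, 32, 34] -> counters=[1,1,0,0,0,0,0,0,0,0,0,0,0,1,0,0,0,1,0,0,0,0,0,0,0,0,0,0,0,1,0,0,1,1,1,0,0,0]
Step 3: insert iih at [20, 22, 28, 33] -> counters=[1,1,0,0,0,0,0,0,0,0,0,0,0,1,0,0,0,1,0,0,1,0,1,0,0,0,0,0,1,1,0,0,1,2,1,0,0,0]
Step 4: insert q at [0, 2, 22, 36] -> counters=[2,1,1,0,0,0,0,0,0,0,0,0,0,1,0,0,0,1,0,0,1,0,2,0,0,0,0,0,1,1,0,0,1,2,1,0,1,0]
Step 5: insert dnr at [1, 4, 5, 32] -> counters=[2,2,1,0,1,1,0,0,0,0,0,0,0,1,0,0,0,1,0,0,1,0,2,0,0,0,0,0,1,1,0,0,2,2,1,0,1,0]
Step 6: insert xc at [1, 13, 29, 33] -> counters=[2,3,1,0,1,1,0,0,0,0,0,0,0,2,0,0,0,1,0,0,1,0,2,0,0,0,0,0,1,2,0,0,2,3,1,0,1,0]
Step 7: insert dnr at [1, 4, 5, 32] -> counters=[2,4,1,0,2,2,0,0,0,0,0,0,0,2,0,0,0,1,0,0,1,0,2,0,0,0,0,0,1,2,0,0,3,3,1,0,1,0]
Step 8: insert q at [0, 2, 22, 36] -> counters=[3,4,2,0,2,2,0,0,0,0,0,0,0,2,0,0,0,1,0,0,1,0,3,0,0,0,0,0,1,2,0,0,3,3,1,0,2,0]
Step 9: insert dnr at [1, 4, 5, 32] -> counters=[3,5,2,0,3,3,0,0,0,0,0,0,0,2,0,0,0,1,0,0,1,0,3,0,0,0,0,0,1,2,0,0,4,3,1,0,2,0]
Step 10: insert q at [0, 2, 22, 36] -> counters=[4,5,3,0,3,3,0,0,0,0,0,0,0,2,0,0,0,1,0,0,1,0,4,0,0,0,0,0,1,2,0,0,4,3,1,0,3,0]
Query q: check counters[0]=4 counters[2]=3 counters[22]=4 counters[36]=3 -> maybe

Answer: maybe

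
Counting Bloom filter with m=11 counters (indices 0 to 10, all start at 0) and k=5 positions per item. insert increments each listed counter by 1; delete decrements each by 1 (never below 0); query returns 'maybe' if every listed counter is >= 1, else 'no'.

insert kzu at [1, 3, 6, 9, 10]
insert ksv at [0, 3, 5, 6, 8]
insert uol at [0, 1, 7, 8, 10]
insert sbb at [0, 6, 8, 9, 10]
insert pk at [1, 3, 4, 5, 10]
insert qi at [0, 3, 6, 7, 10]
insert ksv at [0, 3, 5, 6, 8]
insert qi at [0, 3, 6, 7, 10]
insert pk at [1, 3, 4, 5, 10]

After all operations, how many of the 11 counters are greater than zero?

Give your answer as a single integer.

Answer: 10

Derivation:
Step 1: insert kzu at [1, 3, 6, 9, 10] -> counters=[0,1,0,1,0,0,1,0,0,1,1]
Step 2: insert ksv at [0, 3, 5, 6, 8] -> counters=[1,1,0,2,0,1,2,0,1,1,1]
Step 3: insert uol at [0, 1, 7, 8, 10] -> counters=[2,2,0,2,0,1,2,1,2,1,2]
Step 4: insert sbb at [0, 6, 8, 9, 10] -> counters=[3,2,0,2,0,1,3,1,3,2,3]
Step 5: insert pk at [1, 3, 4, 5, 10] -> counters=[3,3,0,3,1,2,3,1,3,2,4]
Step 6: insert qi at [0, 3, 6, 7, 10] -> counters=[4,3,0,4,1,2,4,2,3,2,5]
Step 7: insert ksv at [0, 3, 5, 6, 8] -> counters=[5,3,0,5,1,3,5,2,4,2,5]
Step 8: insert qi at [0, 3, 6, 7, 10] -> counters=[6,3,0,6,1,3,6,3,4,2,6]
Step 9: insert pk at [1, 3, 4, 5, 10] -> counters=[6,4,0,7,2,4,6,3,4,2,7]
Final counters=[6,4,0,7,2,4,6,3,4,2,7] -> 10 nonzero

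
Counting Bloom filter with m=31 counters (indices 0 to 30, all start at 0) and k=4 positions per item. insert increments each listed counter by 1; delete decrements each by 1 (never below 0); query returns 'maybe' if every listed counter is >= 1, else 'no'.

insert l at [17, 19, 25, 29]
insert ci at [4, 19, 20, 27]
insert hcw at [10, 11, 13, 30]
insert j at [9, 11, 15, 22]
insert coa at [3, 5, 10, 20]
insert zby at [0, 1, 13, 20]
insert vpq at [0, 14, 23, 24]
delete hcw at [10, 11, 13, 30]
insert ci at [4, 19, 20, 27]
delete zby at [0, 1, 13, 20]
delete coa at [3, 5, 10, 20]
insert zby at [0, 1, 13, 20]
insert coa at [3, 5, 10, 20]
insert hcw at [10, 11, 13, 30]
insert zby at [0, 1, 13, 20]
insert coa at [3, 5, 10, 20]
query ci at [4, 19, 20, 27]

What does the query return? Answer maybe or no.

Answer: maybe

Derivation:
Step 1: insert l at [17, 19, 25, 29] -> counters=[0,0,0,0,0,0,0,0,0,0,0,0,0,0,0,0,0,1,0,1,0,0,0,0,0,1,0,0,0,1,0]
Step 2: insert ci at [4, 19, 20, 27] -> counters=[0,0,0,0,1,0,0,0,0,0,0,0,0,0,0,0,0,1,0,2,1,0,0,0,0,1,0,1,0,1,0]
Step 3: insert hcw at [10, 11, 13, 30] -> counters=[0,0,0,0,1,0,0,0,0,0,1,1,0,1,0,0,0,1,0,2,1,0,0,0,0,1,0,1,0,1,1]
Step 4: insert j at [9, 11, 15, 22] -> counters=[0,0,0,0,1,0,0,0,0,1,1,2,0,1,0,1,0,1,0,2,1,0,1,0,0,1,0,1,0,1,1]
Step 5: insert coa at [3, 5, 10, 20] -> counters=[0,0,0,1,1,1,0,0,0,1,2,2,0,1,0,1,0,1,0,2,2,0,1,0,0,1,0,1,0,1,1]
Step 6: insert zby at [0, 1, 13, 20] -> counters=[1,1,0,1,1,1,0,0,0,1,2,2,0,2,0,1,0,1,0,2,3,0,1,0,0,1,0,1,0,1,1]
Step 7: insert vpq at [0, 14, 23, 24] -> counters=[2,1,0,1,1,1,0,0,0,1,2,2,0,2,1,1,0,1,0,2,3,0,1,1,1,1,0,1,0,1,1]
Step 8: delete hcw at [10, 11, 13, 30] -> counters=[2,1,0,1,1,1,0,0,0,1,1,1,0,1,1,1,0,1,0,2,3,0,1,1,1,1,0,1,0,1,0]
Step 9: insert ci at [4, 19, 20, 27] -> counters=[2,1,0,1,2,1,0,0,0,1,1,1,0,1,1,1,0,1,0,3,4,0,1,1,1,1,0,2,0,1,0]
Step 10: delete zby at [0, 1, 13, 20] -> counters=[1,0,0,1,2,1,0,0,0,1,1,1,0,0,1,1,0,1,0,3,3,0,1,1,1,1,0,2,0,1,0]
Step 11: delete coa at [3, 5, 10, 20] -> counters=[1,0,0,0,2,0,0,0,0,1,0,1,0,0,1,1,0,1,0,3,2,0,1,1,1,1,0,2,0,1,0]
Step 12: insert zby at [0, 1, 13, 20] -> counters=[2,1,0,0,2,0,0,0,0,1,0,1,0,1,1,1,0,1,0,3,3,0,1,1,1,1,0,2,0,1,0]
Step 13: insert coa at [3, 5, 10, 20] -> counters=[2,1,0,1,2,1,0,0,0,1,1,1,0,1,1,1,0,1,0,3,4,0,1,1,1,1,0,2,0,1,0]
Step 14: insert hcw at [10, 11, 13, 30] -> counters=[2,1,0,1,2,1,0,0,0,1,2,2,0,2,1,1,0,1,0,3,4,0,1,1,1,1,0,2,0,1,1]
Step 15: insert zby at [0, 1, 13, 20] -> counters=[3,2,0,1,2,1,0,0,0,1,2,2,0,3,1,1,0,1,0,3,5,0,1,1,1,1,0,2,0,1,1]
Step 16: insert coa at [3, 5, 10, 20] -> counters=[3,2,0,2,2,2,0,0,0,1,3,2,0,3,1,1,0,1,0,3,6,0,1,1,1,1,0,2,0,1,1]
Query ci: check counters[4]=2 counters[19]=3 counters[20]=6 counters[27]=2 -> maybe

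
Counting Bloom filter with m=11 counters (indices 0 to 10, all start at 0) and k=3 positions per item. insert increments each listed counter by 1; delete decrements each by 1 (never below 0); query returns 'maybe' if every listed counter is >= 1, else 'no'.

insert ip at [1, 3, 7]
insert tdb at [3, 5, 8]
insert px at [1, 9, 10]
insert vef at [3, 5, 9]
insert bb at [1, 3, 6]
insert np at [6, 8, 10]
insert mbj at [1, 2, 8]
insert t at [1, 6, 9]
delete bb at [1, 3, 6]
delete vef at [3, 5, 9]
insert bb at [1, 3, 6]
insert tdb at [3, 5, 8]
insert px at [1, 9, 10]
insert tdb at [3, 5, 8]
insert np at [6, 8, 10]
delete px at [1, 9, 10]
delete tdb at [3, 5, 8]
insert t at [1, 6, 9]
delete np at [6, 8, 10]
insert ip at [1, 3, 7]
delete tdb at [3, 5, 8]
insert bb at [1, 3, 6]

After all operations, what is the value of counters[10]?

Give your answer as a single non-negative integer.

Answer: 2

Derivation:
Step 1: insert ip at [1, 3, 7] -> counters=[0,1,0,1,0,0,0,1,0,0,0]
Step 2: insert tdb at [3, 5, 8] -> counters=[0,1,0,2,0,1,0,1,1,0,0]
Step 3: insert px at [1, 9, 10] -> counters=[0,2,0,2,0,1,0,1,1,1,1]
Step 4: insert vef at [3, 5, 9] -> counters=[0,2,0,3,0,2,0,1,1,2,1]
Step 5: insert bb at [1, 3, 6] -> counters=[0,3,0,4,0,2,1,1,1,2,1]
Step 6: insert np at [6, 8, 10] -> counters=[0,3,0,4,0,2,2,1,2,2,2]
Step 7: insert mbj at [1, 2, 8] -> counters=[0,4,1,4,0,2,2,1,3,2,2]
Step 8: insert t at [1, 6, 9] -> counters=[0,5,1,4,0,2,3,1,3,3,2]
Step 9: delete bb at [1, 3, 6] -> counters=[0,4,1,3,0,2,2,1,3,3,2]
Step 10: delete vef at [3, 5, 9] -> counters=[0,4,1,2,0,1,2,1,3,2,2]
Step 11: insert bb at [1, 3, 6] -> counters=[0,5,1,3,0,1,3,1,3,2,2]
Step 12: insert tdb at [3, 5, 8] -> counters=[0,5,1,4,0,2,3,1,4,2,2]
Step 13: insert px at [1, 9, 10] -> counters=[0,6,1,4,0,2,3,1,4,3,3]
Step 14: insert tdb at [3, 5, 8] -> counters=[0,6,1,5,0,3,3,1,5,3,3]
Step 15: insert np at [6, 8, 10] -> counters=[0,6,1,5,0,3,4,1,6,3,4]
Step 16: delete px at [1, 9, 10] -> counters=[0,5,1,5,0,3,4,1,6,2,3]
Step 17: delete tdb at [3, 5, 8] -> counters=[0,5,1,4,0,2,4,1,5,2,3]
Step 18: insert t at [1, 6, 9] -> counters=[0,6,1,4,0,2,5,1,5,3,3]
Step 19: delete np at [6, 8, 10] -> counters=[0,6,1,4,0,2,4,1,4,3,2]
Step 20: insert ip at [1, 3, 7] -> counters=[0,7,1,5,0,2,4,2,4,3,2]
Step 21: delete tdb at [3, 5, 8] -> counters=[0,7,1,4,0,1,4,2,3,3,2]
Step 22: insert bb at [1, 3, 6] -> counters=[0,8,1,5,0,1,5,2,3,3,2]
Final counters=[0,8,1,5,0,1,5,2,3,3,2] -> counters[10]=2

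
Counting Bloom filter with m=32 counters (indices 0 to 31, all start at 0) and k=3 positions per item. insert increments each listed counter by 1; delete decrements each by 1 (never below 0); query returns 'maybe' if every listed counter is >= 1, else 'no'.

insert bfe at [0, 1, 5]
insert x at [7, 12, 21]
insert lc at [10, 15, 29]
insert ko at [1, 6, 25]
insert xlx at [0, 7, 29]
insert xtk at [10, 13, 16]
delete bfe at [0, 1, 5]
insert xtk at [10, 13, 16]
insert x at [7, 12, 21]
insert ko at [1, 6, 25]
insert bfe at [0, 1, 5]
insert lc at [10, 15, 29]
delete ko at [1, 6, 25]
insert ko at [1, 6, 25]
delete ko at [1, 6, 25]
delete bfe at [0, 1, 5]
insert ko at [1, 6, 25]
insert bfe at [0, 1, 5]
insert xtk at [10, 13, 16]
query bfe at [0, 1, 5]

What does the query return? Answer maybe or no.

Answer: maybe

Derivation:
Step 1: insert bfe at [0, 1, 5] -> counters=[1,1,0,0,0,1,0,0,0,0,0,0,0,0,0,0,0,0,0,0,0,0,0,0,0,0,0,0,0,0,0,0]
Step 2: insert x at [7, 12, 21] -> counters=[1,1,0,0,0,1,0,1,0,0,0,0,1,0,0,0,0,0,0,0,0,1,0,0,0,0,0,0,0,0,0,0]
Step 3: insert lc at [10, 15, 29] -> counters=[1,1,0,0,0,1,0,1,0,0,1,0,1,0,0,1,0,0,0,0,0,1,0,0,0,0,0,0,0,1,0,0]
Step 4: insert ko at [1, 6, 25] -> counters=[1,2,0,0,0,1,1,1,0,0,1,0,1,0,0,1,0,0,0,0,0,1,0,0,0,1,0,0,0,1,0,0]
Step 5: insert xlx at [0, 7, 29] -> counters=[2,2,0,0,0,1,1,2,0,0,1,0,1,0,0,1,0,0,0,0,0,1,0,0,0,1,0,0,0,2,0,0]
Step 6: insert xtk at [10, 13, 16] -> counters=[2,2,0,0,0,1,1,2,0,0,2,0,1,1,0,1,1,0,0,0,0,1,0,0,0,1,0,0,0,2,0,0]
Step 7: delete bfe at [0, 1, 5] -> counters=[1,1,0,0,0,0,1,2,0,0,2,0,1,1,0,1,1,0,0,0,0,1,0,0,0,1,0,0,0,2,0,0]
Step 8: insert xtk at [10, 13, 16] -> counters=[1,1,0,0,0,0,1,2,0,0,3,0,1,2,0,1,2,0,0,0,0,1,0,0,0,1,0,0,0,2,0,0]
Step 9: insert x at [7, 12, 21] -> counters=[1,1,0,0,0,0,1,3,0,0,3,0,2,2,0,1,2,0,0,0,0,2,0,0,0,1,0,0,0,2,0,0]
Step 10: insert ko at [1, 6, 25] -> counters=[1,2,0,0,0,0,2,3,0,0,3,0,2,2,0,1,2,0,0,0,0,2,0,0,0,2,0,0,0,2,0,0]
Step 11: insert bfe at [0, 1, 5] -> counters=[2,3,0,0,0,1,2,3,0,0,3,0,2,2,0,1,2,0,0,0,0,2,0,0,0,2,0,0,0,2,0,0]
Step 12: insert lc at [10, 15, 29] -> counters=[2,3,0,0,0,1,2,3,0,0,4,0,2,2,0,2,2,0,0,0,0,2,0,0,0,2,0,0,0,3,0,0]
Step 13: delete ko at [1, 6, 25] -> counters=[2,2,0,0,0,1,1,3,0,0,4,0,2,2,0,2,2,0,0,0,0,2,0,0,0,1,0,0,0,3,0,0]
Step 14: insert ko at [1, 6, 25] -> counters=[2,3,0,0,0,1,2,3,0,0,4,0,2,2,0,2,2,0,0,0,0,2,0,0,0,2,0,0,0,3,0,0]
Step 15: delete ko at [1, 6, 25] -> counters=[2,2,0,0,0,1,1,3,0,0,4,0,2,2,0,2,2,0,0,0,0,2,0,0,0,1,0,0,0,3,0,0]
Step 16: delete bfe at [0, 1, 5] -> counters=[1,1,0,0,0,0,1,3,0,0,4,0,2,2,0,2,2,0,0,0,0,2,0,0,0,1,0,0,0,3,0,0]
Step 17: insert ko at [1, 6, 25] -> counters=[1,2,0,0,0,0,2,3,0,0,4,0,2,2,0,2,2,0,0,0,0,2,0,0,0,2,0,0,0,3,0,0]
Step 18: insert bfe at [0, 1, 5] -> counters=[2,3,0,0,0,1,2,3,0,0,4,0,2,2,0,2,2,0,0,0,0,2,0,0,0,2,0,0,0,3,0,0]
Step 19: insert xtk at [10, 13, 16] -> counters=[2,3,0,0,0,1,2,3,0,0,5,0,2,3,0,2,3,0,0,0,0,2,0,0,0,2,0,0,0,3,0,0]
Query bfe: check counters[0]=2 counters[1]=3 counters[5]=1 -> maybe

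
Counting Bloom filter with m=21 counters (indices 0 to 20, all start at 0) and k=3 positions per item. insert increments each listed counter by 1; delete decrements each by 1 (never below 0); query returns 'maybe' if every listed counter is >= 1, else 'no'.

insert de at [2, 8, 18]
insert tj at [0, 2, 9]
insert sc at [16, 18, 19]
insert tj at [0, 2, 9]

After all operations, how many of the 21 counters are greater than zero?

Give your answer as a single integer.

Answer: 7

Derivation:
Step 1: insert de at [2, 8, 18] -> counters=[0,0,1,0,0,0,0,0,1,0,0,0,0,0,0,0,0,0,1,0,0]
Step 2: insert tj at [0, 2, 9] -> counters=[1,0,2,0,0,0,0,0,1,1,0,0,0,0,0,0,0,0,1,0,0]
Step 3: insert sc at [16, 18, 19] -> counters=[1,0,2,0,0,0,0,0,1,1,0,0,0,0,0,0,1,0,2,1,0]
Step 4: insert tj at [0, 2, 9] -> counters=[2,0,3,0,0,0,0,0,1,2,0,0,0,0,0,0,1,0,2,1,0]
Final counters=[2,0,3,0,0,0,0,0,1,2,0,0,0,0,0,0,1,0,2,1,0] -> 7 nonzero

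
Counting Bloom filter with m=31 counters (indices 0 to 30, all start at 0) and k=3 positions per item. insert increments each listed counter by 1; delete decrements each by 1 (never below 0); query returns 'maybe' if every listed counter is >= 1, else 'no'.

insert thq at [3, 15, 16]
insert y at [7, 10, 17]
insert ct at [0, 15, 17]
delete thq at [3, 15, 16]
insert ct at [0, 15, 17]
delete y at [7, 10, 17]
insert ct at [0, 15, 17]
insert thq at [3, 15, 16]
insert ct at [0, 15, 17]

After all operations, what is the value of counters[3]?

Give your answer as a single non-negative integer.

Step 1: insert thq at [3, 15, 16] -> counters=[0,0,0,1,0,0,0,0,0,0,0,0,0,0,0,1,1,0,0,0,0,0,0,0,0,0,0,0,0,0,0]
Step 2: insert y at [7, 10, 17] -> counters=[0,0,0,1,0,0,0,1,0,0,1,0,0,0,0,1,1,1,0,0,0,0,0,0,0,0,0,0,0,0,0]
Step 3: insert ct at [0, 15, 17] -> counters=[1,0,0,1,0,0,0,1,0,0,1,0,0,0,0,2,1,2,0,0,0,0,0,0,0,0,0,0,0,0,0]
Step 4: delete thq at [3, 15, 16] -> counters=[1,0,0,0,0,0,0,1,0,0,1,0,0,0,0,1,0,2,0,0,0,0,0,0,0,0,0,0,0,0,0]
Step 5: insert ct at [0, 15, 17] -> counters=[2,0,0,0,0,0,0,1,0,0,1,0,0,0,0,2,0,3,0,0,0,0,0,0,0,0,0,0,0,0,0]
Step 6: delete y at [7, 10, 17] -> counters=[2,0,0,0,0,0,0,0,0,0,0,0,0,0,0,2,0,2,0,0,0,0,0,0,0,0,0,0,0,0,0]
Step 7: insert ct at [0, 15, 17] -> counters=[3,0,0,0,0,0,0,0,0,0,0,0,0,0,0,3,0,3,0,0,0,0,0,0,0,0,0,0,0,0,0]
Step 8: insert thq at [3, 15, 16] -> counters=[3,0,0,1,0,0,0,0,0,0,0,0,0,0,0,4,1,3,0,0,0,0,0,0,0,0,0,0,0,0,0]
Step 9: insert ct at [0, 15, 17] -> counters=[4,0,0,1,0,0,0,0,0,0,0,0,0,0,0,5,1,4,0,0,0,0,0,0,0,0,0,0,0,0,0]
Final counters=[4,0,0,1,0,0,0,0,0,0,0,0,0,0,0,5,1,4,0,0,0,0,0,0,0,0,0,0,0,0,0] -> counters[3]=1

Answer: 1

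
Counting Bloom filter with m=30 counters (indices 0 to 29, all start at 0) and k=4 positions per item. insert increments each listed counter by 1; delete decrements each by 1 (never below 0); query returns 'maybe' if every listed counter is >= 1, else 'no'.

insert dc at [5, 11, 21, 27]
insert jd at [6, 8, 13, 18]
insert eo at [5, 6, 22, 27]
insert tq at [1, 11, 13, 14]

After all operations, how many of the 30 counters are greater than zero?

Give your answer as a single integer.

Answer: 11

Derivation:
Step 1: insert dc at [5, 11, 21, 27] -> counters=[0,0,0,0,0,1,0,0,0,0,0,1,0,0,0,0,0,0,0,0,0,1,0,0,0,0,0,1,0,0]
Step 2: insert jd at [6, 8, 13, 18] -> counters=[0,0,0,0,0,1,1,0,1,0,0,1,0,1,0,0,0,0,1,0,0,1,0,0,0,0,0,1,0,0]
Step 3: insert eo at [5, 6, 22, 27] -> counters=[0,0,0,0,0,2,2,0,1,0,0,1,0,1,0,0,0,0,1,0,0,1,1,0,0,0,0,2,0,0]
Step 4: insert tq at [1, 11, 13, 14] -> counters=[0,1,0,0,0,2,2,0,1,0,0,2,0,2,1,0,0,0,1,0,0,1,1,0,0,0,0,2,0,0]
Final counters=[0,1,0,0,0,2,2,0,1,0,0,2,0,2,1,0,0,0,1,0,0,1,1,0,0,0,0,2,0,0] -> 11 nonzero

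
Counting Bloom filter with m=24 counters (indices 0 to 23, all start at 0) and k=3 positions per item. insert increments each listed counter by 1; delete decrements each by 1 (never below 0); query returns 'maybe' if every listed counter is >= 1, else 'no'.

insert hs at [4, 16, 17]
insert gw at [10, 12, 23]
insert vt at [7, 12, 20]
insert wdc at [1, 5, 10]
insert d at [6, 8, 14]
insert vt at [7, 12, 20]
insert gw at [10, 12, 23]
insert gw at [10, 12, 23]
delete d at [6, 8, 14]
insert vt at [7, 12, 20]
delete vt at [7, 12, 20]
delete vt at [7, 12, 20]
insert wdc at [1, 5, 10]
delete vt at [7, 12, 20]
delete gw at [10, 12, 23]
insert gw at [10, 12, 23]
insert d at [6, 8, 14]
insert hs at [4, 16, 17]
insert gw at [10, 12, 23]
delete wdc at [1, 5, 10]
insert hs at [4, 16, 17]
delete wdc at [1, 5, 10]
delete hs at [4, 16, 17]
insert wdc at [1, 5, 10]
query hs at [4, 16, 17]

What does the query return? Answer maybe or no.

Answer: maybe

Derivation:
Step 1: insert hs at [4, 16, 17] -> counters=[0,0,0,0,1,0,0,0,0,0,0,0,0,0,0,0,1,1,0,0,0,0,0,0]
Step 2: insert gw at [10, 12, 23] -> counters=[0,0,0,0,1,0,0,0,0,0,1,0,1,0,0,0,1,1,0,0,0,0,0,1]
Step 3: insert vt at [7, 12, 20] -> counters=[0,0,0,0,1,0,0,1,0,0,1,0,2,0,0,0,1,1,0,0,1,0,0,1]
Step 4: insert wdc at [1, 5, 10] -> counters=[0,1,0,0,1,1,0,1,0,0,2,0,2,0,0,0,1,1,0,0,1,0,0,1]
Step 5: insert d at [6, 8, 14] -> counters=[0,1,0,0,1,1,1,1,1,0,2,0,2,0,1,0,1,1,0,0,1,0,0,1]
Step 6: insert vt at [7, 12, 20] -> counters=[0,1,0,0,1,1,1,2,1,0,2,0,3,0,1,0,1,1,0,0,2,0,0,1]
Step 7: insert gw at [10, 12, 23] -> counters=[0,1,0,0,1,1,1,2,1,0,3,0,4,0,1,0,1,1,0,0,2,0,0,2]
Step 8: insert gw at [10, 12, 23] -> counters=[0,1,0,0,1,1,1,2,1,0,4,0,5,0,1,0,1,1,0,0,2,0,0,3]
Step 9: delete d at [6, 8, 14] -> counters=[0,1,0,0,1,1,0,2,0,0,4,0,5,0,0,0,1,1,0,0,2,0,0,3]
Step 10: insert vt at [7, 12, 20] -> counters=[0,1,0,0,1,1,0,3,0,0,4,0,6,0,0,0,1,1,0,0,3,0,0,3]
Step 11: delete vt at [7, 12, 20] -> counters=[0,1,0,0,1,1,0,2,0,0,4,0,5,0,0,0,1,1,0,0,2,0,0,3]
Step 12: delete vt at [7, 12, 20] -> counters=[0,1,0,0,1,1,0,1,0,0,4,0,4,0,0,0,1,1,0,0,1,0,0,3]
Step 13: insert wdc at [1, 5, 10] -> counters=[0,2,0,0,1,2,0,1,0,0,5,0,4,0,0,0,1,1,0,0,1,0,0,3]
Step 14: delete vt at [7, 12, 20] -> counters=[0,2,0,0,1,2,0,0,0,0,5,0,3,0,0,0,1,1,0,0,0,0,0,3]
Step 15: delete gw at [10, 12, 23] -> counters=[0,2,0,0,1,2,0,0,0,0,4,0,2,0,0,0,1,1,0,0,0,0,0,2]
Step 16: insert gw at [10, 12, 23] -> counters=[0,2,0,0,1,2,0,0,0,0,5,0,3,0,0,0,1,1,0,0,0,0,0,3]
Step 17: insert d at [6, 8, 14] -> counters=[0,2,0,0,1,2,1,0,1,0,5,0,3,0,1,0,1,1,0,0,0,0,0,3]
Step 18: insert hs at [4, 16, 17] -> counters=[0,2,0,0,2,2,1,0,1,0,5,0,3,0,1,0,2,2,0,0,0,0,0,3]
Step 19: insert gw at [10, 12, 23] -> counters=[0,2,0,0,2,2,1,0,1,0,6,0,4,0,1,0,2,2,0,0,0,0,0,4]
Step 20: delete wdc at [1, 5, 10] -> counters=[0,1,0,0,2,1,1,0,1,0,5,0,4,0,1,0,2,2,0,0,0,0,0,4]
Step 21: insert hs at [4, 16, 17] -> counters=[0,1,0,0,3,1,1,0,1,0,5,0,4,0,1,0,3,3,0,0,0,0,0,4]
Step 22: delete wdc at [1, 5, 10] -> counters=[0,0,0,0,3,0,1,0,1,0,4,0,4,0,1,0,3,3,0,0,0,0,0,4]
Step 23: delete hs at [4, 16, 17] -> counters=[0,0,0,0,2,0,1,0,1,0,4,0,4,0,1,0,2,2,0,0,0,0,0,4]
Step 24: insert wdc at [1, 5, 10] -> counters=[0,1,0,0,2,1,1,0,1,0,5,0,4,0,1,0,2,2,0,0,0,0,0,4]
Query hs: check counters[4]=2 counters[16]=2 counters[17]=2 -> maybe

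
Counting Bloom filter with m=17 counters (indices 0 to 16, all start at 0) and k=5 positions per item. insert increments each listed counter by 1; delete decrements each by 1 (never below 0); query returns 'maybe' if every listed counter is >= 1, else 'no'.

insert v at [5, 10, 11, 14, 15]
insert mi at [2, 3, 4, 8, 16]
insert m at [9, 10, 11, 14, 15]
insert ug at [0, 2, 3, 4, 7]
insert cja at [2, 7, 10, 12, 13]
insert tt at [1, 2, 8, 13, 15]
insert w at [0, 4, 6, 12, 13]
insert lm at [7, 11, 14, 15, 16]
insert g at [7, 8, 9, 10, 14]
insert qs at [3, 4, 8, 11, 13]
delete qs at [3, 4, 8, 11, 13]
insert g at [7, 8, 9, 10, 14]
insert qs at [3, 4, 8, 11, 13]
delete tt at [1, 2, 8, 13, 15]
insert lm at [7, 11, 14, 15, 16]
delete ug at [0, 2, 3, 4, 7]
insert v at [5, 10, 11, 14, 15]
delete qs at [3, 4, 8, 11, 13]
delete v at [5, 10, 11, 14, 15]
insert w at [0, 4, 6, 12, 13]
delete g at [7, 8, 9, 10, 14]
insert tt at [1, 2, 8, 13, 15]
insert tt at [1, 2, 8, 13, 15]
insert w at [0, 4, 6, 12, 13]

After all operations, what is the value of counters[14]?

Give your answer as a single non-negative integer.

Step 1: insert v at [5, 10, 11, 14, 15] -> counters=[0,0,0,0,0,1,0,0,0,0,1,1,0,0,1,1,0]
Step 2: insert mi at [2, 3, 4, 8, 16] -> counters=[0,0,1,1,1,1,0,0,1,0,1,1,0,0,1,1,1]
Step 3: insert m at [9, 10, 11, 14, 15] -> counters=[0,0,1,1,1,1,0,0,1,1,2,2,0,0,2,2,1]
Step 4: insert ug at [0, 2, 3, 4, 7] -> counters=[1,0,2,2,2,1,0,1,1,1,2,2,0,0,2,2,1]
Step 5: insert cja at [2, 7, 10, 12, 13] -> counters=[1,0,3,2,2,1,0,2,1,1,3,2,1,1,2,2,1]
Step 6: insert tt at [1, 2, 8, 13, 15] -> counters=[1,1,4,2,2,1,0,2,2,1,3,2,1,2,2,3,1]
Step 7: insert w at [0, 4, 6, 12, 13] -> counters=[2,1,4,2,3,1,1,2,2,1,3,2,2,3,2,3,1]
Step 8: insert lm at [7, 11, 14, 15, 16] -> counters=[2,1,4,2,3,1,1,3,2,1,3,3,2,3,3,4,2]
Step 9: insert g at [7, 8, 9, 10, 14] -> counters=[2,1,4,2,3,1,1,4,3,2,4,3,2,3,4,4,2]
Step 10: insert qs at [3, 4, 8, 11, 13] -> counters=[2,1,4,3,4,1,1,4,4,2,4,4,2,4,4,4,2]
Step 11: delete qs at [3, 4, 8, 11, 13] -> counters=[2,1,4,2,3,1,1,4,3,2,4,3,2,3,4,4,2]
Step 12: insert g at [7, 8, 9, 10, 14] -> counters=[2,1,4,2,3,1,1,5,4,3,5,3,2,3,5,4,2]
Step 13: insert qs at [3, 4, 8, 11, 13] -> counters=[2,1,4,3,4,1,1,5,5,3,5,4,2,4,5,4,2]
Step 14: delete tt at [1, 2, 8, 13, 15] -> counters=[2,0,3,3,4,1,1,5,4,3,5,4,2,3,5,3,2]
Step 15: insert lm at [7, 11, 14, 15, 16] -> counters=[2,0,3,3,4,1,1,6,4,3,5,5,2,3,6,4,3]
Step 16: delete ug at [0, 2, 3, 4, 7] -> counters=[1,0,2,2,3,1,1,5,4,3,5,5,2,3,6,4,3]
Step 17: insert v at [5, 10, 11, 14, 15] -> counters=[1,0,2,2,3,2,1,5,4,3,6,6,2,3,7,5,3]
Step 18: delete qs at [3, 4, 8, 11, 13] -> counters=[1,0,2,1,2,2,1,5,3,3,6,5,2,2,7,5,3]
Step 19: delete v at [5, 10, 11, 14, 15] -> counters=[1,0,2,1,2,1,1,5,3,3,5,4,2,2,6,4,3]
Step 20: insert w at [0, 4, 6, 12, 13] -> counters=[2,0,2,1,3,1,2,5,3,3,5,4,3,3,6,4,3]
Step 21: delete g at [7, 8, 9, 10, 14] -> counters=[2,0,2,1,3,1,2,4,2,2,4,4,3,3,5,4,3]
Step 22: insert tt at [1, 2, 8, 13, 15] -> counters=[2,1,3,1,3,1,2,4,3,2,4,4,3,4,5,5,3]
Step 23: insert tt at [1, 2, 8, 13, 15] -> counters=[2,2,4,1,3,1,2,4,4,2,4,4,3,5,5,6,3]
Step 24: insert w at [0, 4, 6, 12, 13] -> counters=[3,2,4,1,4,1,3,4,4,2,4,4,4,6,5,6,3]
Final counters=[3,2,4,1,4,1,3,4,4,2,4,4,4,6,5,6,3] -> counters[14]=5

Answer: 5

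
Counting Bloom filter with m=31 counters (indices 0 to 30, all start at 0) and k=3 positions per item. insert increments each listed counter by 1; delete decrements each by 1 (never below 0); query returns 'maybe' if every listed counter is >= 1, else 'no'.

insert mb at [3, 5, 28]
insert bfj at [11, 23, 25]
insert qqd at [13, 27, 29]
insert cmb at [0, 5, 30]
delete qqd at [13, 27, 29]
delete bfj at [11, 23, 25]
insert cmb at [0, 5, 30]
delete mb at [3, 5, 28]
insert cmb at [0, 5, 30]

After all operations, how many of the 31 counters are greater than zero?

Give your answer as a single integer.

Answer: 3

Derivation:
Step 1: insert mb at [3, 5, 28] -> counters=[0,0,0,1,0,1,0,0,0,0,0,0,0,0,0,0,0,0,0,0,0,0,0,0,0,0,0,0,1,0,0]
Step 2: insert bfj at [11, 23, 25] -> counters=[0,0,0,1,0,1,0,0,0,0,0,1,0,0,0,0,0,0,0,0,0,0,0,1,0,1,0,0,1,0,0]
Step 3: insert qqd at [13, 27, 29] -> counters=[0,0,0,1,0,1,0,0,0,0,0,1,0,1,0,0,0,0,0,0,0,0,0,1,0,1,0,1,1,1,0]
Step 4: insert cmb at [0, 5, 30] -> counters=[1,0,0,1,0,2,0,0,0,0,0,1,0,1,0,0,0,0,0,0,0,0,0,1,0,1,0,1,1,1,1]
Step 5: delete qqd at [13, 27, 29] -> counters=[1,0,0,1,0,2,0,0,0,0,0,1,0,0,0,0,0,0,0,0,0,0,0,1,0,1,0,0,1,0,1]
Step 6: delete bfj at [11, 23, 25] -> counters=[1,0,0,1,0,2,0,0,0,0,0,0,0,0,0,0,0,0,0,0,0,0,0,0,0,0,0,0,1,0,1]
Step 7: insert cmb at [0, 5, 30] -> counters=[2,0,0,1,0,3,0,0,0,0,0,0,0,0,0,0,0,0,0,0,0,0,0,0,0,0,0,0,1,0,2]
Step 8: delete mb at [3, 5, 28] -> counters=[2,0,0,0,0,2,0,0,0,0,0,0,0,0,0,0,0,0,0,0,0,0,0,0,0,0,0,0,0,0,2]
Step 9: insert cmb at [0, 5, 30] -> counters=[3,0,0,0,0,3,0,0,0,0,0,0,0,0,0,0,0,0,0,0,0,0,0,0,0,0,0,0,0,0,3]
Final counters=[3,0,0,0,0,3,0,0,0,0,0,0,0,0,0,0,0,0,0,0,0,0,0,0,0,0,0,0,0,0,3] -> 3 nonzero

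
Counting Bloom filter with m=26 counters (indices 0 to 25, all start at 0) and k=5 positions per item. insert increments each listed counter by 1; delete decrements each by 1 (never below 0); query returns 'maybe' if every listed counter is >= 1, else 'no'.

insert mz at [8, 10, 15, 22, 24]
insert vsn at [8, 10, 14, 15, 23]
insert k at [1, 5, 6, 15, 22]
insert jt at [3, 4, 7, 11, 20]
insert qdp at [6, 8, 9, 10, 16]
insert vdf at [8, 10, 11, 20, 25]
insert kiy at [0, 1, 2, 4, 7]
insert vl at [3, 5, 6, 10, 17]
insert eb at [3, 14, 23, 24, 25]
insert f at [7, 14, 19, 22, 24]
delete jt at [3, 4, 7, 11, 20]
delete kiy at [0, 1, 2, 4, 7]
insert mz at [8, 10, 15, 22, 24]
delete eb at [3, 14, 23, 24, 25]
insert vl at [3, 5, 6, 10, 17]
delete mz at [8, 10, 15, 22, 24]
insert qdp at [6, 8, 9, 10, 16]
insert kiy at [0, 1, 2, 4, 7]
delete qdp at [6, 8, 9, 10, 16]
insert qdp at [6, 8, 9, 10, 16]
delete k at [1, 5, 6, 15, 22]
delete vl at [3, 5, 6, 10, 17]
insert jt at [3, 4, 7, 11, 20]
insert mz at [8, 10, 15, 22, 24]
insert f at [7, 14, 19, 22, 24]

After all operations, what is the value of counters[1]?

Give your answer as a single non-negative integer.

Step 1: insert mz at [8, 10, 15, 22, 24] -> counters=[0,0,0,0,0,0,0,0,1,0,1,0,0,0,0,1,0,0,0,0,0,0,1,0,1,0]
Step 2: insert vsn at [8, 10, 14, 15, 23] -> counters=[0,0,0,0,0,0,0,0,2,0,2,0,0,0,1,2,0,0,0,0,0,0,1,1,1,0]
Step 3: insert k at [1, 5, 6, 15, 22] -> counters=[0,1,0,0,0,1,1,0,2,0,2,0,0,0,1,3,0,0,0,0,0,0,2,1,1,0]
Step 4: insert jt at [3, 4, 7, 11, 20] -> counters=[0,1,0,1,1,1,1,1,2,0,2,1,0,0,1,3,0,0,0,0,1,0,2,1,1,0]
Step 5: insert qdp at [6, 8, 9, 10, 16] -> counters=[0,1,0,1,1,1,2,1,3,1,3,1,0,0,1,3,1,0,0,0,1,0,2,1,1,0]
Step 6: insert vdf at [8, 10, 11, 20, 25] -> counters=[0,1,0,1,1,1,2,1,4,1,4,2,0,0,1,3,1,0,0,0,2,0,2,1,1,1]
Step 7: insert kiy at [0, 1, 2, 4, 7] -> counters=[1,2,1,1,2,1,2,2,4,1,4,2,0,0,1,3,1,0,0,0,2,0,2,1,1,1]
Step 8: insert vl at [3, 5, 6, 10, 17] -> counters=[1,2,1,2,2,2,3,2,4,1,5,2,0,0,1,3,1,1,0,0,2,0,2,1,1,1]
Step 9: insert eb at [3, 14, 23, 24, 25] -> counters=[1,2,1,3,2,2,3,2,4,1,5,2,0,0,2,3,1,1,0,0,2,0,2,2,2,2]
Step 10: insert f at [7, 14, 19, 22, 24] -> counters=[1,2,1,3,2,2,3,3,4,1,5,2,0,0,3,3,1,1,0,1,2,0,3,2,3,2]
Step 11: delete jt at [3, 4, 7, 11, 20] -> counters=[1,2,1,2,1,2,3,2,4,1,5,1,0,0,3,3,1,1,0,1,1,0,3,2,3,2]
Step 12: delete kiy at [0, 1, 2, 4, 7] -> counters=[0,1,0,2,0,2,3,1,4,1,5,1,0,0,3,3,1,1,0,1,1,0,3,2,3,2]
Step 13: insert mz at [8, 10, 15, 22, 24] -> counters=[0,1,0,2,0,2,3,1,5,1,6,1,0,0,3,4,1,1,0,1,1,0,4,2,4,2]
Step 14: delete eb at [3, 14, 23, 24, 25] -> counters=[0,1,0,1,0,2,3,1,5,1,6,1,0,0,2,4,1,1,0,1,1,0,4,1,3,1]
Step 15: insert vl at [3, 5, 6, 10, 17] -> counters=[0,1,0,2,0,3,4,1,5,1,7,1,0,0,2,4,1,2,0,1,1,0,4,1,3,1]
Step 16: delete mz at [8, 10, 15, 22, 24] -> counters=[0,1,0,2,0,3,4,1,4,1,6,1,0,0,2,3,1,2,0,1,1,0,3,1,2,1]
Step 17: insert qdp at [6, 8, 9, 10, 16] -> counters=[0,1,0,2,0,3,5,1,5,2,7,1,0,0,2,3,2,2,0,1,1,0,3,1,2,1]
Step 18: insert kiy at [0, 1, 2, 4, 7] -> counters=[1,2,1,2,1,3,5,2,5,2,7,1,0,0,2,3,2,2,0,1,1,0,3,1,2,1]
Step 19: delete qdp at [6, 8, 9, 10, 16] -> counters=[1,2,1,2,1,3,4,2,4,1,6,1,0,0,2,3,1,2,0,1,1,0,3,1,2,1]
Step 20: insert qdp at [6, 8, 9, 10, 16] -> counters=[1,2,1,2,1,3,5,2,5,2,7,1,0,0,2,3,2,2,0,1,1,0,3,1,2,1]
Step 21: delete k at [1, 5, 6, 15, 22] -> counters=[1,1,1,2,1,2,4,2,5,2,7,1,0,0,2,2,2,2,0,1,1,0,2,1,2,1]
Step 22: delete vl at [3, 5, 6, 10, 17] -> counters=[1,1,1,1,1,1,3,2,5,2,6,1,0,0,2,2,2,1,0,1,1,0,2,1,2,1]
Step 23: insert jt at [3, 4, 7, 11, 20] -> counters=[1,1,1,2,2,1,3,3,5,2,6,2,0,0,2,2,2,1,0,1,2,0,2,1,2,1]
Step 24: insert mz at [8, 10, 15, 22, 24] -> counters=[1,1,1,2,2,1,3,3,6,2,7,2,0,0,2,3,2,1,0,1,2,0,3,1,3,1]
Step 25: insert f at [7, 14, 19, 22, 24] -> counters=[1,1,1,2,2,1,3,4,6,2,7,2,0,0,3,3,2,1,0,2,2,0,4,1,4,1]
Final counters=[1,1,1,2,2,1,3,4,6,2,7,2,0,0,3,3,2,1,0,2,2,0,4,1,4,1] -> counters[1]=1

Answer: 1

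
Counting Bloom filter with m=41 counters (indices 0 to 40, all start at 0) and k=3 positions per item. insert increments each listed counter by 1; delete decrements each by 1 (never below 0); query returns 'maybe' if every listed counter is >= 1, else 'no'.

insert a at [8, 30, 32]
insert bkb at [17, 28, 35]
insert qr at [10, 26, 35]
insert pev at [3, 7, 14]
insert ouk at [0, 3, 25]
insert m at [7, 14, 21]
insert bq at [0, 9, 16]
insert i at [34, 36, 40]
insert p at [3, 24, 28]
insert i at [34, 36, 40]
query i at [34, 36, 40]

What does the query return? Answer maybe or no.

Answer: maybe

Derivation:
Step 1: insert a at [8, 30, 32] -> counters=[0,0,0,0,0,0,0,0,1,0,0,0,0,0,0,0,0,0,0,0,0,0,0,0,0,0,0,0,0,0,1,0,1,0,0,0,0,0,0,0,0]
Step 2: insert bkb at [17, 28, 35] -> counters=[0,0,0,0,0,0,0,0,1,0,0,0,0,0,0,0,0,1,0,0,0,0,0,0,0,0,0,0,1,0,1,0,1,0,0,1,0,0,0,0,0]
Step 3: insert qr at [10, 26, 35] -> counters=[0,0,0,0,0,0,0,0,1,0,1,0,0,0,0,0,0,1,0,0,0,0,0,0,0,0,1,0,1,0,1,0,1,0,0,2,0,0,0,0,0]
Step 4: insert pev at [3, 7, 14] -> counters=[0,0,0,1,0,0,0,1,1,0,1,0,0,0,1,0,0,1,0,0,0,0,0,0,0,0,1,0,1,0,1,0,1,0,0,2,0,0,0,0,0]
Step 5: insert ouk at [0, 3, 25] -> counters=[1,0,0,2,0,0,0,1,1,0,1,0,0,0,1,0,0,1,0,0,0,0,0,0,0,1,1,0,1,0,1,0,1,0,0,2,0,0,0,0,0]
Step 6: insert m at [7, 14, 21] -> counters=[1,0,0,2,0,0,0,2,1,0,1,0,0,0,2,0,0,1,0,0,0,1,0,0,0,1,1,0,1,0,1,0,1,0,0,2,0,0,0,0,0]
Step 7: insert bq at [0, 9, 16] -> counters=[2,0,0,2,0,0,0,2,1,1,1,0,0,0,2,0,1,1,0,0,0,1,0,0,0,1,1,0,1,0,1,0,1,0,0,2,0,0,0,0,0]
Step 8: insert i at [34, 36, 40] -> counters=[2,0,0,2,0,0,0,2,1,1,1,0,0,0,2,0,1,1,0,0,0,1,0,0,0,1,1,0,1,0,1,0,1,0,1,2,1,0,0,0,1]
Step 9: insert p at [3, 24, 28] -> counters=[2,0,0,3,0,0,0,2,1,1,1,0,0,0,2,0,1,1,0,0,0,1,0,0,1,1,1,0,2,0,1,0,1,0,1,2,1,0,0,0,1]
Step 10: insert i at [34, 36, 40] -> counters=[2,0,0,3,0,0,0,2,1,1,1,0,0,0,2,0,1,1,0,0,0,1,0,0,1,1,1,0,2,0,1,0,1,0,2,2,2,0,0,0,2]
Query i: check counters[34]=2 counters[36]=2 counters[40]=2 -> maybe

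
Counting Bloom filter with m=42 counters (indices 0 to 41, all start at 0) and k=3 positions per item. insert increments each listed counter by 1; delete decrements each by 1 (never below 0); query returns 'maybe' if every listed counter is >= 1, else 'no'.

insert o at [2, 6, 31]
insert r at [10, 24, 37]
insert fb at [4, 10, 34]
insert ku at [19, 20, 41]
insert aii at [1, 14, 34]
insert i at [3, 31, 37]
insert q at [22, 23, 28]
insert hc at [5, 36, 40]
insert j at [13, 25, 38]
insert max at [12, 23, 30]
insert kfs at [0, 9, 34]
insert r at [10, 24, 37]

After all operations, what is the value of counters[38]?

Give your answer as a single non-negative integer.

Step 1: insert o at [2, 6, 31] -> counters=[0,0,1,0,0,0,1,0,0,0,0,0,0,0,0,0,0,0,0,0,0,0,0,0,0,0,0,0,0,0,0,1,0,0,0,0,0,0,0,0,0,0]
Step 2: insert r at [10, 24, 37] -> counters=[0,0,1,0,0,0,1,0,0,0,1,0,0,0,0,0,0,0,0,0,0,0,0,0,1,0,0,0,0,0,0,1,0,0,0,0,0,1,0,0,0,0]
Step 3: insert fb at [4, 10, 34] -> counters=[0,0,1,0,1,0,1,0,0,0,2,0,0,0,0,0,0,0,0,0,0,0,0,0,1,0,0,0,0,0,0,1,0,0,1,0,0,1,0,0,0,0]
Step 4: insert ku at [19, 20, 41] -> counters=[0,0,1,0,1,0,1,0,0,0,2,0,0,0,0,0,0,0,0,1,1,0,0,0,1,0,0,0,0,0,0,1,0,0,1,0,0,1,0,0,0,1]
Step 5: insert aii at [1, 14, 34] -> counters=[0,1,1,0,1,0,1,0,0,0,2,0,0,0,1,0,0,0,0,1,1,0,0,0,1,0,0,0,0,0,0,1,0,0,2,0,0,1,0,0,0,1]
Step 6: insert i at [3, 31, 37] -> counters=[0,1,1,1,1,0,1,0,0,0,2,0,0,0,1,0,0,0,0,1,1,0,0,0,1,0,0,0,0,0,0,2,0,0,2,0,0,2,0,0,0,1]
Step 7: insert q at [22, 23, 28] -> counters=[0,1,1,1,1,0,1,0,0,0,2,0,0,0,1,0,0,0,0,1,1,0,1,1,1,0,0,0,1,0,0,2,0,0,2,0,0,2,0,0,0,1]
Step 8: insert hc at [5, 36, 40] -> counters=[0,1,1,1,1,1,1,0,0,0,2,0,0,0,1,0,0,0,0,1,1,0,1,1,1,0,0,0,1,0,0,2,0,0,2,0,1,2,0,0,1,1]
Step 9: insert j at [13, 25, 38] -> counters=[0,1,1,1,1,1,1,0,0,0,2,0,0,1,1,0,0,0,0,1,1,0,1,1,1,1,0,0,1,0,0,2,0,0,2,0,1,2,1,0,1,1]
Step 10: insert max at [12, 23, 30] -> counters=[0,1,1,1,1,1,1,0,0,0,2,0,1,1,1,0,0,0,0,1,1,0,1,2,1,1,0,0,1,0,1,2,0,0,2,0,1,2,1,0,1,1]
Step 11: insert kfs at [0, 9, 34] -> counters=[1,1,1,1,1,1,1,0,0,1,2,0,1,1,1,0,0,0,0,1,1,0,1,2,1,1,0,0,1,0,1,2,0,0,3,0,1,2,1,0,1,1]
Step 12: insert r at [10, 24, 37] -> counters=[1,1,1,1,1,1,1,0,0,1,3,0,1,1,1,0,0,0,0,1,1,0,1,2,2,1,0,0,1,0,1,2,0,0,3,0,1,3,1,0,1,1]
Final counters=[1,1,1,1,1,1,1,0,0,1,3,0,1,1,1,0,0,0,0,1,1,0,1,2,2,1,0,0,1,0,1,2,0,0,3,0,1,3,1,0,1,1] -> counters[38]=1

Answer: 1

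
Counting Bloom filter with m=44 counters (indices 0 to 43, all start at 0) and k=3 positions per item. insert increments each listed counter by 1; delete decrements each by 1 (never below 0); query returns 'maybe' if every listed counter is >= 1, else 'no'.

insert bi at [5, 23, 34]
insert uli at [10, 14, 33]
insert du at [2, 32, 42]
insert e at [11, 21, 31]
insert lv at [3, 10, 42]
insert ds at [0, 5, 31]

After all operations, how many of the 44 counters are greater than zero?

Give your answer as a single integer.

Answer: 14

Derivation:
Step 1: insert bi at [5, 23, 34] -> counters=[0,0,0,0,0,1,0,0,0,0,0,0,0,0,0,0,0,0,0,0,0,0,0,1,0,0,0,0,0,0,0,0,0,0,1,0,0,0,0,0,0,0,0,0]
Step 2: insert uli at [10, 14, 33] -> counters=[0,0,0,0,0,1,0,0,0,0,1,0,0,0,1,0,0,0,0,0,0,0,0,1,0,0,0,0,0,0,0,0,0,1,1,0,0,0,0,0,0,0,0,0]
Step 3: insert du at [2, 32, 42] -> counters=[0,0,1,0,0,1,0,0,0,0,1,0,0,0,1,0,0,0,0,0,0,0,0,1,0,0,0,0,0,0,0,0,1,1,1,0,0,0,0,0,0,0,1,0]
Step 4: insert e at [11, 21, 31] -> counters=[0,0,1,0,0,1,0,0,0,0,1,1,0,0,1,0,0,0,0,0,0,1,0,1,0,0,0,0,0,0,0,1,1,1,1,0,0,0,0,0,0,0,1,0]
Step 5: insert lv at [3, 10, 42] -> counters=[0,0,1,1,0,1,0,0,0,0,2,1,0,0,1,0,0,0,0,0,0,1,0,1,0,0,0,0,0,0,0,1,1,1,1,0,0,0,0,0,0,0,2,0]
Step 6: insert ds at [0, 5, 31] -> counters=[1,0,1,1,0,2,0,0,0,0,2,1,0,0,1,0,0,0,0,0,0,1,0,1,0,0,0,0,0,0,0,2,1,1,1,0,0,0,0,0,0,0,2,0]
Final counters=[1,0,1,1,0,2,0,0,0,0,2,1,0,0,1,0,0,0,0,0,0,1,0,1,0,0,0,0,0,0,0,2,1,1,1,0,0,0,0,0,0,0,2,0] -> 14 nonzero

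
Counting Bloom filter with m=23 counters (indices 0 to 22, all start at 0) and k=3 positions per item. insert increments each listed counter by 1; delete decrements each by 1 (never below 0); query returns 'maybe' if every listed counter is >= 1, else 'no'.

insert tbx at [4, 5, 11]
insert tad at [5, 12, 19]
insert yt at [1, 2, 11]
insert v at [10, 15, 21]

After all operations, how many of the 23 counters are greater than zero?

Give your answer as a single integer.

Step 1: insert tbx at [4, 5, 11] -> counters=[0,0,0,0,1,1,0,0,0,0,0,1,0,0,0,0,0,0,0,0,0,0,0]
Step 2: insert tad at [5, 12, 19] -> counters=[0,0,0,0,1,2,0,0,0,0,0,1,1,0,0,0,0,0,0,1,0,0,0]
Step 3: insert yt at [1, 2, 11] -> counters=[0,1,1,0,1,2,0,0,0,0,0,2,1,0,0,0,0,0,0,1,0,0,0]
Step 4: insert v at [10, 15, 21] -> counters=[0,1,1,0,1,2,0,0,0,0,1,2,1,0,0,1,0,0,0,1,0,1,0]
Final counters=[0,1,1,0,1,2,0,0,0,0,1,2,1,0,0,1,0,0,0,1,0,1,0] -> 10 nonzero

Answer: 10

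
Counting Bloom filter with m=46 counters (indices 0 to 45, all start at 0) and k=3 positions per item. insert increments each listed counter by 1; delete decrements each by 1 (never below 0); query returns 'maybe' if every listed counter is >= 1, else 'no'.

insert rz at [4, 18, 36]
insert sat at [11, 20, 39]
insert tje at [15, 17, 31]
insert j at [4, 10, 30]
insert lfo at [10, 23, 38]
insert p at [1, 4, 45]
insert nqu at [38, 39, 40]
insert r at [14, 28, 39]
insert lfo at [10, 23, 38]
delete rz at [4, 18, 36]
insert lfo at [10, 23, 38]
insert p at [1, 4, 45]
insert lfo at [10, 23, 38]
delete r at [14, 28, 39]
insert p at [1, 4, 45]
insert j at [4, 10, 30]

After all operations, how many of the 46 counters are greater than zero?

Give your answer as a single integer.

Answer: 14

Derivation:
Step 1: insert rz at [4, 18, 36] -> counters=[0,0,0,0,1,0,0,0,0,0,0,0,0,0,0,0,0,0,1,0,0,0,0,0,0,0,0,0,0,0,0,0,0,0,0,0,1,0,0,0,0,0,0,0,0,0]
Step 2: insert sat at [11, 20, 39] -> counters=[0,0,0,0,1,0,0,0,0,0,0,1,0,0,0,0,0,0,1,0,1,0,0,0,0,0,0,0,0,0,0,0,0,0,0,0,1,0,0,1,0,0,0,0,0,0]
Step 3: insert tje at [15, 17, 31] -> counters=[0,0,0,0,1,0,0,0,0,0,0,1,0,0,0,1,0,1,1,0,1,0,0,0,0,0,0,0,0,0,0,1,0,0,0,0,1,0,0,1,0,0,0,0,0,0]
Step 4: insert j at [4, 10, 30] -> counters=[0,0,0,0,2,0,0,0,0,0,1,1,0,0,0,1,0,1,1,0,1,0,0,0,0,0,0,0,0,0,1,1,0,0,0,0,1,0,0,1,0,0,0,0,0,0]
Step 5: insert lfo at [10, 23, 38] -> counters=[0,0,0,0,2,0,0,0,0,0,2,1,0,0,0,1,0,1,1,0,1,0,0,1,0,0,0,0,0,0,1,1,0,0,0,0,1,0,1,1,0,0,0,0,0,0]
Step 6: insert p at [1, 4, 45] -> counters=[0,1,0,0,3,0,0,0,0,0,2,1,0,0,0,1,0,1,1,0,1,0,0,1,0,0,0,0,0,0,1,1,0,0,0,0,1,0,1,1,0,0,0,0,0,1]
Step 7: insert nqu at [38, 39, 40] -> counters=[0,1,0,0,3,0,0,0,0,0,2,1,0,0,0,1,0,1,1,0,1,0,0,1,0,0,0,0,0,0,1,1,0,0,0,0,1,0,2,2,1,0,0,0,0,1]
Step 8: insert r at [14, 28, 39] -> counters=[0,1,0,0,3,0,0,0,0,0,2,1,0,0,1,1,0,1,1,0,1,0,0,1,0,0,0,0,1,0,1,1,0,0,0,0,1,0,2,3,1,0,0,0,0,1]
Step 9: insert lfo at [10, 23, 38] -> counters=[0,1,0,0,3,0,0,0,0,0,3,1,0,0,1,1,0,1,1,0,1,0,0,2,0,0,0,0,1,0,1,1,0,0,0,0,1,0,3,3,1,0,0,0,0,1]
Step 10: delete rz at [4, 18, 36] -> counters=[0,1,0,0,2,0,0,0,0,0,3,1,0,0,1,1,0,1,0,0,1,0,0,2,0,0,0,0,1,0,1,1,0,0,0,0,0,0,3,3,1,0,0,0,0,1]
Step 11: insert lfo at [10, 23, 38] -> counters=[0,1,0,0,2,0,0,0,0,0,4,1,0,0,1,1,0,1,0,0,1,0,0,3,0,0,0,0,1,0,1,1,0,0,0,0,0,0,4,3,1,0,0,0,0,1]
Step 12: insert p at [1, 4, 45] -> counters=[0,2,0,0,3,0,0,0,0,0,4,1,0,0,1,1,0,1,0,0,1,0,0,3,0,0,0,0,1,0,1,1,0,0,0,0,0,0,4,3,1,0,0,0,0,2]
Step 13: insert lfo at [10, 23, 38] -> counters=[0,2,0,0,3,0,0,0,0,0,5,1,0,0,1,1,0,1,0,0,1,0,0,4,0,0,0,0,1,0,1,1,0,0,0,0,0,0,5,3,1,0,0,0,0,2]
Step 14: delete r at [14, 28, 39] -> counters=[0,2,0,0,3,0,0,0,0,0,5,1,0,0,0,1,0,1,0,0,1,0,0,4,0,0,0,0,0,0,1,1,0,0,0,0,0,0,5,2,1,0,0,0,0,2]
Step 15: insert p at [1, 4, 45] -> counters=[0,3,0,0,4,0,0,0,0,0,5,1,0,0,0,1,0,1,0,0,1,0,0,4,0,0,0,0,0,0,1,1,0,0,0,0,0,0,5,2,1,0,0,0,0,3]
Step 16: insert j at [4, 10, 30] -> counters=[0,3,0,0,5,0,0,0,0,0,6,1,0,0,0,1,0,1,0,0,1,0,0,4,0,0,0,0,0,0,2,1,0,0,0,0,0,0,5,2,1,0,0,0,0,3]
Final counters=[0,3,0,0,5,0,0,0,0,0,6,1,0,0,0,1,0,1,0,0,1,0,0,4,0,0,0,0,0,0,2,1,0,0,0,0,0,0,5,2,1,0,0,0,0,3] -> 14 nonzero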